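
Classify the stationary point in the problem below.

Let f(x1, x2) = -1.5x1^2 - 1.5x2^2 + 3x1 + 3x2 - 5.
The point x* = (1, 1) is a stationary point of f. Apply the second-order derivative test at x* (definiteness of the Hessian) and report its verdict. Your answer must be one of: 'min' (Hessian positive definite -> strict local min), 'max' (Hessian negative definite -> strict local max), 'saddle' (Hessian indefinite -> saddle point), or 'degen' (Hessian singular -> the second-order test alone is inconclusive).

Compute the Hessian H = grad^2 f:
  H = [[-3, 0], [0, -3]]
Verify stationarity: grad f(x*) = H x* + g = (0, 0).
Eigenvalues of H: -3, -3.
Both eigenvalues < 0, so H is negative definite -> x* is a strict local max.

max


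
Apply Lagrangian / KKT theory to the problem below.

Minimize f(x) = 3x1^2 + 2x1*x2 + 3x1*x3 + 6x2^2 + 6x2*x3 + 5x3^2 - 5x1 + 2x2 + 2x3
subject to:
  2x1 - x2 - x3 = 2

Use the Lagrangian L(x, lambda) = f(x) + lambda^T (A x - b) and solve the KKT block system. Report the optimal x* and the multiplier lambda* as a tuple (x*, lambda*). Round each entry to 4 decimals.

Form the Lagrangian:
  L(x, lambda) = (1/2) x^T Q x + c^T x + lambda^T (A x - b)
Stationarity (grad_x L = 0): Q x + c + A^T lambda = 0.
Primal feasibility: A x = b.

This gives the KKT block system:
  [ Q   A^T ] [ x     ]   [-c ]
  [ A    0  ] [ lambda ] = [ b ]

Solving the linear system:
  x*      = (0.7976, -0.0822, -0.3226)
  lambda* = (0.6733)
  f(x*)   = -3.0721

x* = (0.7976, -0.0822, -0.3226), lambda* = (0.6733)


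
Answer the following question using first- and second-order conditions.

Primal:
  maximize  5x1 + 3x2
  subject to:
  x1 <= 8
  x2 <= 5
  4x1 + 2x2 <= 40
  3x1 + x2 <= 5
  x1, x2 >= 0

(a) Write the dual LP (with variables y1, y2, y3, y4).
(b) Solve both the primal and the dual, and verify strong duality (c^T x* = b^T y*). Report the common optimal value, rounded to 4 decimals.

The standard primal-dual pair for 'max c^T x s.t. A x <= b, x >= 0' is:
  Dual:  min b^T y  s.t.  A^T y >= c,  y >= 0.

So the dual LP is:
  minimize  8y1 + 5y2 + 40y3 + 5y4
  subject to:
    y1 + 4y3 + 3y4 >= 5
    y2 + 2y3 + y4 >= 3
    y1, y2, y3, y4 >= 0

Solving the primal: x* = (0, 5).
  primal value c^T x* = 15.
Solving the dual: y* = (0, 1.3333, 0, 1.6667).
  dual value b^T y* = 15.
Strong duality: c^T x* = b^T y*. Confirmed.

15


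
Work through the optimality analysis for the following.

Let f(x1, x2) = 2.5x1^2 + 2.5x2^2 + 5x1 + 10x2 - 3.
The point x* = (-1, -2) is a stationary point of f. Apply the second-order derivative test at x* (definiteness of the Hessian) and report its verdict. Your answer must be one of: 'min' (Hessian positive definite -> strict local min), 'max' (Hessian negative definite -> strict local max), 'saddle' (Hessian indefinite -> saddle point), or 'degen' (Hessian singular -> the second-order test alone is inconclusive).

Compute the Hessian H = grad^2 f:
  H = [[5, 0], [0, 5]]
Verify stationarity: grad f(x*) = H x* + g = (0, 0).
Eigenvalues of H: 5, 5.
Both eigenvalues > 0, so H is positive definite -> x* is a strict local min.

min


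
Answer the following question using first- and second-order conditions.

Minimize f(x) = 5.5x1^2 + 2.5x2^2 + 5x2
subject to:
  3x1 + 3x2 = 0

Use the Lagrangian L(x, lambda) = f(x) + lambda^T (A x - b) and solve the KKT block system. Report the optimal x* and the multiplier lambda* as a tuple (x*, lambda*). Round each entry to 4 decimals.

Form the Lagrangian:
  L(x, lambda) = (1/2) x^T Q x + c^T x + lambda^T (A x - b)
Stationarity (grad_x L = 0): Q x + c + A^T lambda = 0.
Primal feasibility: A x = b.

This gives the KKT block system:
  [ Q   A^T ] [ x     ]   [-c ]
  [ A    0  ] [ lambda ] = [ b ]

Solving the linear system:
  x*      = (0.3125, -0.3125)
  lambda* = (-1.1458)
  f(x*)   = -0.7812

x* = (0.3125, -0.3125), lambda* = (-1.1458)


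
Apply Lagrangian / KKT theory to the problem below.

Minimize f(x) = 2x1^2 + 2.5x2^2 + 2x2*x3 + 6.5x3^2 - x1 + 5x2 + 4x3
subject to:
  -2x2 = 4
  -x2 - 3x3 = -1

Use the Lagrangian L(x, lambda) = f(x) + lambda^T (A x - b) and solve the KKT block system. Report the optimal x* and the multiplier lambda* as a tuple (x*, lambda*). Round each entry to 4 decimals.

Form the Lagrangian:
  L(x, lambda) = (1/2) x^T Q x + c^T x + lambda^T (A x - b)
Stationarity (grad_x L = 0): Q x + c + A^T lambda = 0.
Primal feasibility: A x = b.

This gives the KKT block system:
  [ Q   A^T ] [ x     ]   [-c ]
  [ A    0  ] [ lambda ] = [ b ]

Solving the linear system:
  x*      = (0.25, -2, 1)
  lambda* = (-3.6667, 4.3333)
  f(x*)   = 6.375

x* = (0.25, -2, 1), lambda* = (-3.6667, 4.3333)


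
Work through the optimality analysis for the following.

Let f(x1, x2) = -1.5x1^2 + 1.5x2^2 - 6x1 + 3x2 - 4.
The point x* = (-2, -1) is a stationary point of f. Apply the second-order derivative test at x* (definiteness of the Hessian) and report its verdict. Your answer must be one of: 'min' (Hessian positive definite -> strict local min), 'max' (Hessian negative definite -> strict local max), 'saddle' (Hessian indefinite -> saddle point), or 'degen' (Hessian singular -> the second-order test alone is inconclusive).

Compute the Hessian H = grad^2 f:
  H = [[-3, 0], [0, 3]]
Verify stationarity: grad f(x*) = H x* + g = (0, 0).
Eigenvalues of H: -3, 3.
Eigenvalues have mixed signs, so H is indefinite -> x* is a saddle point.

saddle


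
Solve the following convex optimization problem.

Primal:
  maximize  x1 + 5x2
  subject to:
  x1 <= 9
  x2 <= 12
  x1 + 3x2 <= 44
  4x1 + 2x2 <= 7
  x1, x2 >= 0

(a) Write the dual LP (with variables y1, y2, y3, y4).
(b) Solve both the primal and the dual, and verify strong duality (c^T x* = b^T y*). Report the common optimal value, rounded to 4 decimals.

The standard primal-dual pair for 'max c^T x s.t. A x <= b, x >= 0' is:
  Dual:  min b^T y  s.t.  A^T y >= c,  y >= 0.

So the dual LP is:
  minimize  9y1 + 12y2 + 44y3 + 7y4
  subject to:
    y1 + y3 + 4y4 >= 1
    y2 + 3y3 + 2y4 >= 5
    y1, y2, y3, y4 >= 0

Solving the primal: x* = (0, 3.5).
  primal value c^T x* = 17.5.
Solving the dual: y* = (0, 0, 0, 2.5).
  dual value b^T y* = 17.5.
Strong duality: c^T x* = b^T y*. Confirmed.

17.5


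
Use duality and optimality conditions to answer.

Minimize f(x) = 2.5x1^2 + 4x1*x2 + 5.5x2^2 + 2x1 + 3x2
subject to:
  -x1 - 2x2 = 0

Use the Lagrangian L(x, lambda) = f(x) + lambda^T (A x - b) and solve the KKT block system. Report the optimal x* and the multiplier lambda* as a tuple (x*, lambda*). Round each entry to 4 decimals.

Form the Lagrangian:
  L(x, lambda) = (1/2) x^T Q x + c^T x + lambda^T (A x - b)
Stationarity (grad_x L = 0): Q x + c + A^T lambda = 0.
Primal feasibility: A x = b.

This gives the KKT block system:
  [ Q   A^T ] [ x     ]   [-c ]
  [ A    0  ] [ lambda ] = [ b ]

Solving the linear system:
  x*      = (-0.1333, 0.0667)
  lambda* = (1.6)
  f(x*)   = -0.0333

x* = (-0.1333, 0.0667), lambda* = (1.6)


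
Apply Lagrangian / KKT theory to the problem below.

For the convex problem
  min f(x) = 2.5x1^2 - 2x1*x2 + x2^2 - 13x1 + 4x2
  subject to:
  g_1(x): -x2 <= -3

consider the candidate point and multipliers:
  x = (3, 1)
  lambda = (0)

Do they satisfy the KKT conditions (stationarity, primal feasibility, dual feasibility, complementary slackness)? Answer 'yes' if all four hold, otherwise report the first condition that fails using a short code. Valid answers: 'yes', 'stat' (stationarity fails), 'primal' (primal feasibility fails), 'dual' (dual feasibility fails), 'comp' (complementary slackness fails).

Gradient of f: grad f(x) = Q x + c = (0, 0)
Constraint values g_i(x) = a_i^T x - b_i:
  g_1((3, 1)) = 2
Stationarity residual: grad f(x) + sum_i lambda_i a_i = (0, 0)
  -> stationarity OK
Primal feasibility (all g_i <= 0): FAILS
Dual feasibility (all lambda_i >= 0): OK
Complementary slackness (lambda_i * g_i(x) = 0 for all i): OK

Verdict: the first failing condition is primal_feasibility -> primal.

primal


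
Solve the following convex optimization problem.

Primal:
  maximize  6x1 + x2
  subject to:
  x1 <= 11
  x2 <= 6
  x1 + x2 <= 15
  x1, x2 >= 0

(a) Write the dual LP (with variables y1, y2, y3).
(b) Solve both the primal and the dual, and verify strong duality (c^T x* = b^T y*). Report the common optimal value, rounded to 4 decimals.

The standard primal-dual pair for 'max c^T x s.t. A x <= b, x >= 0' is:
  Dual:  min b^T y  s.t.  A^T y >= c,  y >= 0.

So the dual LP is:
  minimize  11y1 + 6y2 + 15y3
  subject to:
    y1 + y3 >= 6
    y2 + y3 >= 1
    y1, y2, y3 >= 0

Solving the primal: x* = (11, 4).
  primal value c^T x* = 70.
Solving the dual: y* = (5, 0, 1).
  dual value b^T y* = 70.
Strong duality: c^T x* = b^T y*. Confirmed.

70


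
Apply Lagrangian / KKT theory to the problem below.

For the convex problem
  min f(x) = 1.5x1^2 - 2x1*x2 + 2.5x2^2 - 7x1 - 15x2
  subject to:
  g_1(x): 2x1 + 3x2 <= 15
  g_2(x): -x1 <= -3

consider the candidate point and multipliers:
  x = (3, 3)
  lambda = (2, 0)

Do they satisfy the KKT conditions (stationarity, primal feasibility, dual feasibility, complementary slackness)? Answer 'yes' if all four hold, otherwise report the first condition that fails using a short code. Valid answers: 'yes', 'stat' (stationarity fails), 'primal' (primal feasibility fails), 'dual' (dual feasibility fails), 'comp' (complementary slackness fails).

Gradient of f: grad f(x) = Q x + c = (-4, -6)
Constraint values g_i(x) = a_i^T x - b_i:
  g_1((3, 3)) = 0
  g_2((3, 3)) = 0
Stationarity residual: grad f(x) + sum_i lambda_i a_i = (0, 0)
  -> stationarity OK
Primal feasibility (all g_i <= 0): OK
Dual feasibility (all lambda_i >= 0): OK
Complementary slackness (lambda_i * g_i(x) = 0 for all i): OK

Verdict: yes, KKT holds.

yes


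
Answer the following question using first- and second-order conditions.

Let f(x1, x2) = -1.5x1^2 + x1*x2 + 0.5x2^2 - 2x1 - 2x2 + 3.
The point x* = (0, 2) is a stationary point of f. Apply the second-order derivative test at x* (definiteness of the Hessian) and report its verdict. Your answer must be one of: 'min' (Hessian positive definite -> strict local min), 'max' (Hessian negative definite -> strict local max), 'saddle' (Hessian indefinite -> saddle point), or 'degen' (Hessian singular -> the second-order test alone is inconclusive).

Compute the Hessian H = grad^2 f:
  H = [[-3, 1], [1, 1]]
Verify stationarity: grad f(x*) = H x* + g = (0, 0).
Eigenvalues of H: -3.2361, 1.2361.
Eigenvalues have mixed signs, so H is indefinite -> x* is a saddle point.

saddle


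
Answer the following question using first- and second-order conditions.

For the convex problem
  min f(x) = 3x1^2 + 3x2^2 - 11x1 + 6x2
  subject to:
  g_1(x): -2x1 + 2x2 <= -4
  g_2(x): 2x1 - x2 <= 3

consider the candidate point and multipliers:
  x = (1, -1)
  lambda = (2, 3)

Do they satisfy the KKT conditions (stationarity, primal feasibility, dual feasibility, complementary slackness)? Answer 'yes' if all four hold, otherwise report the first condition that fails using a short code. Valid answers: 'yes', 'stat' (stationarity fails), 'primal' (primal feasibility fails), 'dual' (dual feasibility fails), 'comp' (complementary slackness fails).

Gradient of f: grad f(x) = Q x + c = (-5, 0)
Constraint values g_i(x) = a_i^T x - b_i:
  g_1((1, -1)) = 0
  g_2((1, -1)) = 0
Stationarity residual: grad f(x) + sum_i lambda_i a_i = (-3, 1)
  -> stationarity FAILS
Primal feasibility (all g_i <= 0): OK
Dual feasibility (all lambda_i >= 0): OK
Complementary slackness (lambda_i * g_i(x) = 0 for all i): OK

Verdict: the first failing condition is stationarity -> stat.

stat


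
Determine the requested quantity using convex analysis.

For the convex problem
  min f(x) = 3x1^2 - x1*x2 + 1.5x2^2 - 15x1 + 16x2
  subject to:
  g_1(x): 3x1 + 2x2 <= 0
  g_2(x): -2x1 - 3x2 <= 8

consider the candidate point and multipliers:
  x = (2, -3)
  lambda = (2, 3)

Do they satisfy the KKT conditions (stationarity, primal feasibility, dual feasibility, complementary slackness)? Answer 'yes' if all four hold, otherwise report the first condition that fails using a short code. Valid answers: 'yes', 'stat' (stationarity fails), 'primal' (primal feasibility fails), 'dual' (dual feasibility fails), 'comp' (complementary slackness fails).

Gradient of f: grad f(x) = Q x + c = (0, 5)
Constraint values g_i(x) = a_i^T x - b_i:
  g_1((2, -3)) = 0
  g_2((2, -3)) = -3
Stationarity residual: grad f(x) + sum_i lambda_i a_i = (0, 0)
  -> stationarity OK
Primal feasibility (all g_i <= 0): OK
Dual feasibility (all lambda_i >= 0): OK
Complementary slackness (lambda_i * g_i(x) = 0 for all i): FAILS

Verdict: the first failing condition is complementary_slackness -> comp.

comp


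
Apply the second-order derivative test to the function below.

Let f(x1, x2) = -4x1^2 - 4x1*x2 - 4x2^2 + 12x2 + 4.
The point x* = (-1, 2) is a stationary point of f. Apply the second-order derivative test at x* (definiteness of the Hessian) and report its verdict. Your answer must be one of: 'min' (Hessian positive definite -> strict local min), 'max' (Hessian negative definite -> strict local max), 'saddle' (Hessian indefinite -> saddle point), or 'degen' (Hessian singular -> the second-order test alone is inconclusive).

Compute the Hessian H = grad^2 f:
  H = [[-8, -4], [-4, -8]]
Verify stationarity: grad f(x*) = H x* + g = (0, 0).
Eigenvalues of H: -12, -4.
Both eigenvalues < 0, so H is negative definite -> x* is a strict local max.

max


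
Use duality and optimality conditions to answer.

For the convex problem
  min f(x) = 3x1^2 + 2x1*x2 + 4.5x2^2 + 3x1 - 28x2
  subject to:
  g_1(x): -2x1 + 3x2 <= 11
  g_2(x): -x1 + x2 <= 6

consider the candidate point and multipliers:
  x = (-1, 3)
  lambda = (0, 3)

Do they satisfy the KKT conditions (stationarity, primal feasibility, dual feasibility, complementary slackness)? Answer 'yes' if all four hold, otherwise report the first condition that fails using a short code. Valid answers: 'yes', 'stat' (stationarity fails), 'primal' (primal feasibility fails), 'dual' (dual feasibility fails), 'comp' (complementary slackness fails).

Gradient of f: grad f(x) = Q x + c = (3, -3)
Constraint values g_i(x) = a_i^T x - b_i:
  g_1((-1, 3)) = 0
  g_2((-1, 3)) = -2
Stationarity residual: grad f(x) + sum_i lambda_i a_i = (0, 0)
  -> stationarity OK
Primal feasibility (all g_i <= 0): OK
Dual feasibility (all lambda_i >= 0): OK
Complementary slackness (lambda_i * g_i(x) = 0 for all i): FAILS

Verdict: the first failing condition is complementary_slackness -> comp.

comp


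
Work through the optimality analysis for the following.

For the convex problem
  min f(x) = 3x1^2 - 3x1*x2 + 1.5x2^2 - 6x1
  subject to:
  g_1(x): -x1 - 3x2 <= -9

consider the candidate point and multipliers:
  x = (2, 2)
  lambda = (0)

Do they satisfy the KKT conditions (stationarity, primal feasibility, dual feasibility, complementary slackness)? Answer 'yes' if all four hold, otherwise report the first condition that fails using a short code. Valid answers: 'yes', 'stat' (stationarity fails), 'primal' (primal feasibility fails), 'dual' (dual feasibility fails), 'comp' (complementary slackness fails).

Gradient of f: grad f(x) = Q x + c = (0, 0)
Constraint values g_i(x) = a_i^T x - b_i:
  g_1((2, 2)) = 1
Stationarity residual: grad f(x) + sum_i lambda_i a_i = (0, 0)
  -> stationarity OK
Primal feasibility (all g_i <= 0): FAILS
Dual feasibility (all lambda_i >= 0): OK
Complementary slackness (lambda_i * g_i(x) = 0 for all i): OK

Verdict: the first failing condition is primal_feasibility -> primal.

primal


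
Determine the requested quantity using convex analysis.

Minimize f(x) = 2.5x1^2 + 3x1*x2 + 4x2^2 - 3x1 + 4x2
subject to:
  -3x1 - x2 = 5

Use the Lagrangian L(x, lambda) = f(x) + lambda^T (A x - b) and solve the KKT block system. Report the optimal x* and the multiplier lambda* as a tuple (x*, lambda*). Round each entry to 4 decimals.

Form the Lagrangian:
  L(x, lambda) = (1/2) x^T Q x + c^T x + lambda^T (A x - b)
Stationarity (grad_x L = 0): Q x + c + A^T lambda = 0.
Primal feasibility: A x = b.

This gives the KKT block system:
  [ Q   A^T ] [ x     ]   [-c ]
  [ A    0  ] [ lambda ] = [ b ]

Solving the linear system:
  x*      = (-1.5254, -0.4237)
  lambda* = (-3.9661)
  f(x*)   = 11.3559

x* = (-1.5254, -0.4237), lambda* = (-3.9661)


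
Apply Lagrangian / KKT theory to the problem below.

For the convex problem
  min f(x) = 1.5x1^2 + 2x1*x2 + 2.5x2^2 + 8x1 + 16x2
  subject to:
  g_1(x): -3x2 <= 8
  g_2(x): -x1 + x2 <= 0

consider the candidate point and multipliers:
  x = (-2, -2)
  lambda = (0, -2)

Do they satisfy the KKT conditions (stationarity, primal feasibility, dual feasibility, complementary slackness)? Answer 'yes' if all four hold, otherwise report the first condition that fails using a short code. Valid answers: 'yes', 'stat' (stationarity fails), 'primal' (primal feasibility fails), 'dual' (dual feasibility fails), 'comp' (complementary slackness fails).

Gradient of f: grad f(x) = Q x + c = (-2, 2)
Constraint values g_i(x) = a_i^T x - b_i:
  g_1((-2, -2)) = -2
  g_2((-2, -2)) = 0
Stationarity residual: grad f(x) + sum_i lambda_i a_i = (0, 0)
  -> stationarity OK
Primal feasibility (all g_i <= 0): OK
Dual feasibility (all lambda_i >= 0): FAILS
Complementary slackness (lambda_i * g_i(x) = 0 for all i): OK

Verdict: the first failing condition is dual_feasibility -> dual.

dual


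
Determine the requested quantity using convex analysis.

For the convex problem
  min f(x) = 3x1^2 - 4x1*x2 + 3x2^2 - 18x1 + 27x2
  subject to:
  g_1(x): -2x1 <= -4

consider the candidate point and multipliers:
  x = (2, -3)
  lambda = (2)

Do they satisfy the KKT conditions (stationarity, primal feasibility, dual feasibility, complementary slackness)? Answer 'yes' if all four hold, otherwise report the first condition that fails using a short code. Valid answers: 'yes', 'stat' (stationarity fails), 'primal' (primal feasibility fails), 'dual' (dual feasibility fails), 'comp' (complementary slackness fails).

Gradient of f: grad f(x) = Q x + c = (6, 1)
Constraint values g_i(x) = a_i^T x - b_i:
  g_1((2, -3)) = 0
Stationarity residual: grad f(x) + sum_i lambda_i a_i = (2, 1)
  -> stationarity FAILS
Primal feasibility (all g_i <= 0): OK
Dual feasibility (all lambda_i >= 0): OK
Complementary slackness (lambda_i * g_i(x) = 0 for all i): OK

Verdict: the first failing condition is stationarity -> stat.

stat


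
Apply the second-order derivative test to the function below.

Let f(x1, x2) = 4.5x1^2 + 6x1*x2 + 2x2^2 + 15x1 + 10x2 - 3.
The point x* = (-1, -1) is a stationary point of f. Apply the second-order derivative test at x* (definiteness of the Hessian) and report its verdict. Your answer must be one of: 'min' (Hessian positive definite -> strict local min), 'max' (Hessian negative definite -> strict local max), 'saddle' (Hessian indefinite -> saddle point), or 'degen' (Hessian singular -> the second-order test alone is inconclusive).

Compute the Hessian H = grad^2 f:
  H = [[9, 6], [6, 4]]
Verify stationarity: grad f(x*) = H x* + g = (0, 0).
Eigenvalues of H: 0, 13.
H has a zero eigenvalue (singular; positive semidefinite but not definite), so H is neither positive definite, negative definite, nor indefinite. The second-order test alone is inconclusive -> degen.
(Indeed, f is constant along the null direction of H through x*, so x* is not a strict local extremum.)

degen


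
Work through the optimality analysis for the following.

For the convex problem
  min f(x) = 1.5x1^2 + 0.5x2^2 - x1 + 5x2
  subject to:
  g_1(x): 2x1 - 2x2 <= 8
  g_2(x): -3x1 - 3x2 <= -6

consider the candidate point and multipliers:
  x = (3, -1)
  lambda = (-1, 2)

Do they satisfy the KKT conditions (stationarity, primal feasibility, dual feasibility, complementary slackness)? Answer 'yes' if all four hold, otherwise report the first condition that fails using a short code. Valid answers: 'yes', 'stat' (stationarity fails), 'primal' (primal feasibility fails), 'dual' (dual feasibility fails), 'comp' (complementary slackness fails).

Gradient of f: grad f(x) = Q x + c = (8, 4)
Constraint values g_i(x) = a_i^T x - b_i:
  g_1((3, -1)) = 0
  g_2((3, -1)) = 0
Stationarity residual: grad f(x) + sum_i lambda_i a_i = (0, 0)
  -> stationarity OK
Primal feasibility (all g_i <= 0): OK
Dual feasibility (all lambda_i >= 0): FAILS
Complementary slackness (lambda_i * g_i(x) = 0 for all i): OK

Verdict: the first failing condition is dual_feasibility -> dual.

dual


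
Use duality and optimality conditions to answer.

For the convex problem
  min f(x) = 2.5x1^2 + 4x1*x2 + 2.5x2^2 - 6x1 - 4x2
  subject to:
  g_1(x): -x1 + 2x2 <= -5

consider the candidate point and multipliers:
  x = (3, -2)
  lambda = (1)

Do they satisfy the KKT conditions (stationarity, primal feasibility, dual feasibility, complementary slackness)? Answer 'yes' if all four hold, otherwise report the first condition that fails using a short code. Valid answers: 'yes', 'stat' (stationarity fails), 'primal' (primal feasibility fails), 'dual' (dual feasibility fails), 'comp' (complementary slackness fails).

Gradient of f: grad f(x) = Q x + c = (1, -2)
Constraint values g_i(x) = a_i^T x - b_i:
  g_1((3, -2)) = -2
Stationarity residual: grad f(x) + sum_i lambda_i a_i = (0, 0)
  -> stationarity OK
Primal feasibility (all g_i <= 0): OK
Dual feasibility (all lambda_i >= 0): OK
Complementary slackness (lambda_i * g_i(x) = 0 for all i): FAILS

Verdict: the first failing condition is complementary_slackness -> comp.

comp


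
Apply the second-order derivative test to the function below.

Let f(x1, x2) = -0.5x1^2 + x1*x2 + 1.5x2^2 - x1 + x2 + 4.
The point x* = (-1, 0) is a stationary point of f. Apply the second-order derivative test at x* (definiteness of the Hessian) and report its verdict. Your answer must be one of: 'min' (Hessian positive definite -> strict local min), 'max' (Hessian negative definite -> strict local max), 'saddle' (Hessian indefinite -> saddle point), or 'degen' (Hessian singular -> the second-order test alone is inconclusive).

Compute the Hessian H = grad^2 f:
  H = [[-1, 1], [1, 3]]
Verify stationarity: grad f(x*) = H x* + g = (0, 0).
Eigenvalues of H: -1.2361, 3.2361.
Eigenvalues have mixed signs, so H is indefinite -> x* is a saddle point.

saddle


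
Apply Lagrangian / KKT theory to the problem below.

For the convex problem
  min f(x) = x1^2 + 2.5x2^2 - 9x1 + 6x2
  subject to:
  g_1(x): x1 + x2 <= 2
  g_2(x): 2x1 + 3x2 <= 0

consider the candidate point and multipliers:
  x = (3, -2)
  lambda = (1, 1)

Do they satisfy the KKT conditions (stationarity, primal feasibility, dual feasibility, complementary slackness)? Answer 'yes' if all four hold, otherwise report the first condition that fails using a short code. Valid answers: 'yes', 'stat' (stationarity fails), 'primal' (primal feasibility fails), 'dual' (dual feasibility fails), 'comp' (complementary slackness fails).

Gradient of f: grad f(x) = Q x + c = (-3, -4)
Constraint values g_i(x) = a_i^T x - b_i:
  g_1((3, -2)) = -1
  g_2((3, -2)) = 0
Stationarity residual: grad f(x) + sum_i lambda_i a_i = (0, 0)
  -> stationarity OK
Primal feasibility (all g_i <= 0): OK
Dual feasibility (all lambda_i >= 0): OK
Complementary slackness (lambda_i * g_i(x) = 0 for all i): FAILS

Verdict: the first failing condition is complementary_slackness -> comp.

comp


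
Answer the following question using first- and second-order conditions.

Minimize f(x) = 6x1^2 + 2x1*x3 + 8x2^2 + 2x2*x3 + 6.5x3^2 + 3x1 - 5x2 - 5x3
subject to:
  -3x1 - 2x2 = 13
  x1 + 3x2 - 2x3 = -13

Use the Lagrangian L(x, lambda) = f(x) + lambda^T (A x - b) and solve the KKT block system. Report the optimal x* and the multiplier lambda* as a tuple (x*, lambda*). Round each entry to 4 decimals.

Form the Lagrangian:
  L(x, lambda) = (1/2) x^T Q x + c^T x + lambda^T (A x - b)
Stationarity (grad_x L = 0): Q x + c + A^T lambda = 0.
Primal feasibility: A x = b.

This gives the KKT block system:
  [ Q   A^T ] [ x     ]   [-c ]
  [ A    0  ] [ lambda ] = [ b ]

Solving the linear system:
  x*      = (-3.0137, -1.9795, 2.024)
  lambda* = (-7.8179, 5.6626)
  f(x*)   = 82.9914

x* = (-3.0137, -1.9795, 2.024), lambda* = (-7.8179, 5.6626)


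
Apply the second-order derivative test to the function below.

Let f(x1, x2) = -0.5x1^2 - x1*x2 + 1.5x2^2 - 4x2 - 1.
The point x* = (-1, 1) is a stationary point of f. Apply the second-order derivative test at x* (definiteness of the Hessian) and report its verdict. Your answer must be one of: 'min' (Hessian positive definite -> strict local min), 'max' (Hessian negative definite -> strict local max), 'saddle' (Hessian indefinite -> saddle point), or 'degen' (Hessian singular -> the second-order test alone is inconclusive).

Compute the Hessian H = grad^2 f:
  H = [[-1, -1], [-1, 3]]
Verify stationarity: grad f(x*) = H x* + g = (0, 0).
Eigenvalues of H: -1.2361, 3.2361.
Eigenvalues have mixed signs, so H is indefinite -> x* is a saddle point.

saddle


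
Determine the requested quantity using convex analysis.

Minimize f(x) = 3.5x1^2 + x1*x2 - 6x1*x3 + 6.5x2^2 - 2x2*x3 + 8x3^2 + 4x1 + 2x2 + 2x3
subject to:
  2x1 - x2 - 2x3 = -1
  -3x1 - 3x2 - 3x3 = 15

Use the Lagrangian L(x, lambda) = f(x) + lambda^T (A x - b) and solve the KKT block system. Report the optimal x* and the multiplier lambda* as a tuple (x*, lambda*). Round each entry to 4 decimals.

Form the Lagrangian:
  L(x, lambda) = (1/2) x^T Q x + c^T x + lambda^T (A x - b)
Stationarity (grad_x L = 0): Q x + c + A^T lambda = 0.
Primal feasibility: A x = b.

This gives the KKT block system:
  [ Q   A^T ] [ x     ]   [-c ]
  [ A    0  ] [ lambda ] = [ b ]

Solving the linear system:
  x*      = (-2.5592, -0.7631, -1.6777)
  lambda* = (-0.8375, -2.0955)
  f(x*)   = 7.7383

x* = (-2.5592, -0.7631, -1.6777), lambda* = (-0.8375, -2.0955)


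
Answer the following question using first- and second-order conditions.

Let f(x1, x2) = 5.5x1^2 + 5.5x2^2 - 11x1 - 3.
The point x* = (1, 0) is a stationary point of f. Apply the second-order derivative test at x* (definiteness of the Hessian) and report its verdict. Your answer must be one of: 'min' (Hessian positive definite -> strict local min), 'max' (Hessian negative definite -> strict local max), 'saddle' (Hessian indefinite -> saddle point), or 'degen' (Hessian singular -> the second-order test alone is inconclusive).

Compute the Hessian H = grad^2 f:
  H = [[11, 0], [0, 11]]
Verify stationarity: grad f(x*) = H x* + g = (0, 0).
Eigenvalues of H: 11, 11.
Both eigenvalues > 0, so H is positive definite -> x* is a strict local min.

min


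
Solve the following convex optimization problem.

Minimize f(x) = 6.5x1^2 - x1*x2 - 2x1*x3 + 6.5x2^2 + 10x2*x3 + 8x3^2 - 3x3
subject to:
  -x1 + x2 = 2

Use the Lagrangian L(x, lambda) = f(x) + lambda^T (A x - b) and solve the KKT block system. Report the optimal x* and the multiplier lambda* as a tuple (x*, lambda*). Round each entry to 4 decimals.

Form the Lagrangian:
  L(x, lambda) = (1/2) x^T Q x + c^T x + lambda^T (A x - b)
Stationarity (grad_x L = 0): Q x + c + A^T lambda = 0.
Primal feasibility: A x = b.

This gives the KKT block system:
  [ Q   A^T ] [ x     ]   [-c ]
  [ A    0  ] [ lambda ] = [ b ]

Solving the linear system:
  x*      = (-0.775, 1.225, -0.675)
  lambda* = (-9.95)
  f(x*)   = 10.9625

x* = (-0.775, 1.225, -0.675), lambda* = (-9.95)


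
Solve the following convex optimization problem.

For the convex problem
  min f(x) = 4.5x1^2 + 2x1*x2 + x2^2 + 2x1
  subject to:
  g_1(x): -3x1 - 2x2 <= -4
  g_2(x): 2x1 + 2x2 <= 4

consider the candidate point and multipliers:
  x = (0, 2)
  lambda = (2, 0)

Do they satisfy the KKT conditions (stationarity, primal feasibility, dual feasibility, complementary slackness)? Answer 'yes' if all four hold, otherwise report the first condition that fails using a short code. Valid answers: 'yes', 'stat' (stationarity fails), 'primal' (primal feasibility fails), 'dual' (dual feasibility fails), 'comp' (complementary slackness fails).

Gradient of f: grad f(x) = Q x + c = (6, 4)
Constraint values g_i(x) = a_i^T x - b_i:
  g_1((0, 2)) = 0
  g_2((0, 2)) = 0
Stationarity residual: grad f(x) + sum_i lambda_i a_i = (0, 0)
  -> stationarity OK
Primal feasibility (all g_i <= 0): OK
Dual feasibility (all lambda_i >= 0): OK
Complementary slackness (lambda_i * g_i(x) = 0 for all i): OK

Verdict: yes, KKT holds.

yes


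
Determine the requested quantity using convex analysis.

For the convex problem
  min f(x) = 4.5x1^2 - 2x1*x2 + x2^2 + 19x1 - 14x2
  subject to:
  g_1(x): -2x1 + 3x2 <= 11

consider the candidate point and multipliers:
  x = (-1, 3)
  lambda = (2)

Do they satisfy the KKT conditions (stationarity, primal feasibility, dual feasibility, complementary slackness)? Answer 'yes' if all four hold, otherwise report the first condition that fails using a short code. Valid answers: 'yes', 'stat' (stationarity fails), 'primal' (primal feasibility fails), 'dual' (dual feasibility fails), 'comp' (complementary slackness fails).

Gradient of f: grad f(x) = Q x + c = (4, -6)
Constraint values g_i(x) = a_i^T x - b_i:
  g_1((-1, 3)) = 0
Stationarity residual: grad f(x) + sum_i lambda_i a_i = (0, 0)
  -> stationarity OK
Primal feasibility (all g_i <= 0): OK
Dual feasibility (all lambda_i >= 0): OK
Complementary slackness (lambda_i * g_i(x) = 0 for all i): OK

Verdict: yes, KKT holds.

yes


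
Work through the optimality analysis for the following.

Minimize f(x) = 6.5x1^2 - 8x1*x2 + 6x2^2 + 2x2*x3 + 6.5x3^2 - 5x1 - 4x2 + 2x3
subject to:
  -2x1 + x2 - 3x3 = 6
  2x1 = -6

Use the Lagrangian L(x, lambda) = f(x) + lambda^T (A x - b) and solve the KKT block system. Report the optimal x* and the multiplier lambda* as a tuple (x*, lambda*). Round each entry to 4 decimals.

Form the Lagrangian:
  L(x, lambda) = (1/2) x^T Q x + c^T x + lambda^T (A x - b)
Stationarity (grad_x L = 0): Q x + c + A^T lambda = 0.
Primal feasibility: A x = b.

This gives the KKT block system:
  [ Q   A^T ] [ x     ]   [-c ]
  [ A    0  ] [ lambda ] = [ b ]

Solving the linear system:
  x*      = (-3, -1.3985, -0.4662)
  lambda* = (-2.2857, 14.1203)
  f(x*)   = 59.0489

x* = (-3, -1.3985, -0.4662), lambda* = (-2.2857, 14.1203)


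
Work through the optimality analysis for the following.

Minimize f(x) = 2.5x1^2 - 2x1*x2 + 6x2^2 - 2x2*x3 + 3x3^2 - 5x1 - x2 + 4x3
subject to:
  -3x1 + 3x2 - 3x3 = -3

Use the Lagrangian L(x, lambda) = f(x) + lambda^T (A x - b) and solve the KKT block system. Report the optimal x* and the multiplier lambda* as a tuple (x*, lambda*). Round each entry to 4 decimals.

Form the Lagrangian:
  L(x, lambda) = (1/2) x^T Q x + c^T x + lambda^T (A x - b)
Stationarity (grad_x L = 0): Q x + c + A^T lambda = 0.
Primal feasibility: A x = b.

This gives the KKT block system:
  [ Q   A^T ] [ x     ]   [-c ]
  [ A    0  ] [ lambda ] = [ b ]

Solving the linear system:
  x*      = (1.4237, 0.1102, -0.3136)
  lambda* = (0.6328)
  f(x*)   = -3.2924

x* = (1.4237, 0.1102, -0.3136), lambda* = (0.6328)


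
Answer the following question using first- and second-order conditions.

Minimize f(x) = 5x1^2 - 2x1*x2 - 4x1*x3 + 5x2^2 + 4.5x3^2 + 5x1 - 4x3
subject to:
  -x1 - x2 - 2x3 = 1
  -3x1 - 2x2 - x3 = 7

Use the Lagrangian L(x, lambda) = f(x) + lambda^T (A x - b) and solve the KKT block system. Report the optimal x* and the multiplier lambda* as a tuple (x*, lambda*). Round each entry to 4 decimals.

Form the Lagrangian:
  L(x, lambda) = (1/2) x^T Q x + c^T x + lambda^T (A x - b)
Stationarity (grad_x L = 0): Q x + c + A^T lambda = 0.
Primal feasibility: A x = b.

This gives the KKT block system:
  [ Q   A^T ] [ x     ]   [-c ]
  [ A    0  ] [ lambda ] = [ b ]

Solving the linear system:
  x*      = (-1.9377, -1.1039, 1.0208)
  lambda* = (11.013, -9.0883)
  f(x*)   = 19.4169

x* = (-1.9377, -1.1039, 1.0208), lambda* = (11.013, -9.0883)


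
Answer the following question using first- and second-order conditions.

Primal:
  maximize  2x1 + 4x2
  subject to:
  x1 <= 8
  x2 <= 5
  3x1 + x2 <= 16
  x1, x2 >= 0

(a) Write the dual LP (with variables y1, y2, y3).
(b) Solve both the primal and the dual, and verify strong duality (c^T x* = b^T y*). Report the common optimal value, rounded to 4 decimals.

The standard primal-dual pair for 'max c^T x s.t. A x <= b, x >= 0' is:
  Dual:  min b^T y  s.t.  A^T y >= c,  y >= 0.

So the dual LP is:
  minimize  8y1 + 5y2 + 16y3
  subject to:
    y1 + 3y3 >= 2
    y2 + y3 >= 4
    y1, y2, y3 >= 0

Solving the primal: x* = (3.6667, 5).
  primal value c^T x* = 27.3333.
Solving the dual: y* = (0, 3.3333, 0.6667).
  dual value b^T y* = 27.3333.
Strong duality: c^T x* = b^T y*. Confirmed.

27.3333


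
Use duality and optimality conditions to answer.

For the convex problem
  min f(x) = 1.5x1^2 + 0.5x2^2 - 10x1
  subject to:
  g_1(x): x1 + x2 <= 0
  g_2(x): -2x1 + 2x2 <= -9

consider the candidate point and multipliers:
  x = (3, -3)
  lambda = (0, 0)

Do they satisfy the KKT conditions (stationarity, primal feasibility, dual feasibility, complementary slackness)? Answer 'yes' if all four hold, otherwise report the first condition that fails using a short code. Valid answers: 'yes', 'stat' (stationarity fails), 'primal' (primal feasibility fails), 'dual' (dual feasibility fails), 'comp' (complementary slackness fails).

Gradient of f: grad f(x) = Q x + c = (-1, -3)
Constraint values g_i(x) = a_i^T x - b_i:
  g_1((3, -3)) = 0
  g_2((3, -3)) = -3
Stationarity residual: grad f(x) + sum_i lambda_i a_i = (-1, -3)
  -> stationarity FAILS
Primal feasibility (all g_i <= 0): OK
Dual feasibility (all lambda_i >= 0): OK
Complementary slackness (lambda_i * g_i(x) = 0 for all i): OK

Verdict: the first failing condition is stationarity -> stat.

stat


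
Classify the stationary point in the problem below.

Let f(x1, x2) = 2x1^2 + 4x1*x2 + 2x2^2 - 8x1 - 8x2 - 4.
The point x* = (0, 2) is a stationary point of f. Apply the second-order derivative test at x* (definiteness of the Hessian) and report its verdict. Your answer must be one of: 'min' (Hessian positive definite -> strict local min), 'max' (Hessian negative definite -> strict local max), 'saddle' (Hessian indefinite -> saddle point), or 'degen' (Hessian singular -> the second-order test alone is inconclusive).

Compute the Hessian H = grad^2 f:
  H = [[4, 4], [4, 4]]
Verify stationarity: grad f(x*) = H x* + g = (0, 0).
Eigenvalues of H: 0, 8.
H has a zero eigenvalue (singular; positive semidefinite but not definite), so H is neither positive definite, negative definite, nor indefinite. The second-order test alone is inconclusive -> degen.
(Indeed, f is constant along the null direction of H through x*, so x* is not a strict local extremum.)

degen


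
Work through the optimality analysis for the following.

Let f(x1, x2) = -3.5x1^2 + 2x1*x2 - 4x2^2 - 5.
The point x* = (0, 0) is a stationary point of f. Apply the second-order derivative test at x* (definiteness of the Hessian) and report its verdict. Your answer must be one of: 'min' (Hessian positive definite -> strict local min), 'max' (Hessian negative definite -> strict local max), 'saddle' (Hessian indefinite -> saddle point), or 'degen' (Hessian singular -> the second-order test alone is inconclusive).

Compute the Hessian H = grad^2 f:
  H = [[-7, 2], [2, -8]]
Verify stationarity: grad f(x*) = H x* + g = (0, 0).
Eigenvalues of H: -9.5616, -5.4384.
Both eigenvalues < 0, so H is negative definite -> x* is a strict local max.

max


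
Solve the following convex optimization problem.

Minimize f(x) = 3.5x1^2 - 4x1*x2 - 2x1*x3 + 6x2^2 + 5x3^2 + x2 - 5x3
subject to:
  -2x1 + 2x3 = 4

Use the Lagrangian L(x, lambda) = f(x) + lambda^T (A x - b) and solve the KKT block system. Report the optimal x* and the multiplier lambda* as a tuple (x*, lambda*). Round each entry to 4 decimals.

Form the Lagrangian:
  L(x, lambda) = (1/2) x^T Q x + c^T x + lambda^T (A x - b)
Stationarity (grad_x L = 0): Q x + c + A^T lambda = 0.
Primal feasibility: A x = b.

This gives the KKT block system:
  [ Q   A^T ] [ x     ]   [-c ]
  [ A    0  ] [ lambda ] = [ b ]

Solving the linear system:
  x*      = (-0.9714, -0.4071, 1.0286)
  lambda* = (-3.6143)
  f(x*)   = 4.4536

x* = (-0.9714, -0.4071, 1.0286), lambda* = (-3.6143)


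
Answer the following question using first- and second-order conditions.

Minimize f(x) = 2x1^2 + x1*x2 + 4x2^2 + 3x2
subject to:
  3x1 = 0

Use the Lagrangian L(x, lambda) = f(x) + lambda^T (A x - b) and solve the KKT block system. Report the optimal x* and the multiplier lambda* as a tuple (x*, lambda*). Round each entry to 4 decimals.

Form the Lagrangian:
  L(x, lambda) = (1/2) x^T Q x + c^T x + lambda^T (A x - b)
Stationarity (grad_x L = 0): Q x + c + A^T lambda = 0.
Primal feasibility: A x = b.

This gives the KKT block system:
  [ Q   A^T ] [ x     ]   [-c ]
  [ A    0  ] [ lambda ] = [ b ]

Solving the linear system:
  x*      = (0, -0.375)
  lambda* = (0.125)
  f(x*)   = -0.5625

x* = (0, -0.375), lambda* = (0.125)


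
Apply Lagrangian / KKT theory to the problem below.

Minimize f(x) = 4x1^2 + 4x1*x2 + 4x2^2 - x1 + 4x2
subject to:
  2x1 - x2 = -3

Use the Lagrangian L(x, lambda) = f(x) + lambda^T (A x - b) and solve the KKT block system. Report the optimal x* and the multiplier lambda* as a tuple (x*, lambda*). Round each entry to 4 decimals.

Form the Lagrangian:
  L(x, lambda) = (1/2) x^T Q x + c^T x + lambda^T (A x - b)
Stationarity (grad_x L = 0): Q x + c + A^T lambda = 0.
Primal feasibility: A x = b.

This gives the KKT block system:
  [ Q   A^T ] [ x     ]   [-c ]
  [ A    0  ] [ lambda ] = [ b ]

Solving the linear system:
  x*      = (-1.1964, 0.6071)
  lambda* = (4.0714)
  f(x*)   = 7.9196

x* = (-1.1964, 0.6071), lambda* = (4.0714)


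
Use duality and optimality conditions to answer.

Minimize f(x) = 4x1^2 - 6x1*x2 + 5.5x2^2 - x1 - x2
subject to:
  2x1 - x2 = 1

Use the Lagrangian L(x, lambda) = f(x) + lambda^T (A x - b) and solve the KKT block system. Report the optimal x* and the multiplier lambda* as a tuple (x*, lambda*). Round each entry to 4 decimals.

Form the Lagrangian:
  L(x, lambda) = (1/2) x^T Q x + c^T x + lambda^T (A x - b)
Stationarity (grad_x L = 0): Q x + c + A^T lambda = 0.
Primal feasibility: A x = b.

This gives the KKT block system:
  [ Q   A^T ] [ x     ]   [-c ]
  [ A    0  ] [ lambda ] = [ b ]

Solving the linear system:
  x*      = (0.6786, 0.3571)
  lambda* = (-1.1429)
  f(x*)   = 0.0536

x* = (0.6786, 0.3571), lambda* = (-1.1429)


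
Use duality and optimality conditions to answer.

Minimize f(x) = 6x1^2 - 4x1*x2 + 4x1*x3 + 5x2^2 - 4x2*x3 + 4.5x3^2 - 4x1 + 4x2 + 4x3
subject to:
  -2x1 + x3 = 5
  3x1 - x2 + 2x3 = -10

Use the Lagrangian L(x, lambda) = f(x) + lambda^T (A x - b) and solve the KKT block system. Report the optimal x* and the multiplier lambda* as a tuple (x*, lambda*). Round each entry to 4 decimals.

Form the Lagrangian:
  L(x, lambda) = (1/2) x^T Q x + c^T x + lambda^T (A x - b)
Stationarity (grad_x L = 0): Q x + c + A^T lambda = 0.
Primal feasibility: A x = b.

This gives the KKT block system:
  [ Q   A^T ] [ x     ]   [-c ]
  [ A    0  ] [ lambda ] = [ b ]

Solving the linear system:
  x*      = (-3.0104, -1.0725, -1.0207)
  lambda* = (-5.8601, 9.399)
  f(x*)   = 63.4793

x* = (-3.0104, -1.0725, -1.0207), lambda* = (-5.8601, 9.399)


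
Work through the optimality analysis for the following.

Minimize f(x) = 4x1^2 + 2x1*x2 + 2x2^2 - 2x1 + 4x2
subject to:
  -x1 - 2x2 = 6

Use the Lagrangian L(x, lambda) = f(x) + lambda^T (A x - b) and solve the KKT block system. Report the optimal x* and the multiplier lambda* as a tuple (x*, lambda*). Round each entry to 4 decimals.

Form the Lagrangian:
  L(x, lambda) = (1/2) x^T Q x + c^T x + lambda^T (A x - b)
Stationarity (grad_x L = 0): Q x + c + A^T lambda = 0.
Primal feasibility: A x = b.

This gives the KKT block system:
  [ Q   A^T ] [ x     ]   [-c ]
  [ A    0  ] [ lambda ] = [ b ]

Solving the linear system:
  x*      = (0.5714, -3.2857)
  lambda* = (-4)
  f(x*)   = 4.8571

x* = (0.5714, -3.2857), lambda* = (-4)


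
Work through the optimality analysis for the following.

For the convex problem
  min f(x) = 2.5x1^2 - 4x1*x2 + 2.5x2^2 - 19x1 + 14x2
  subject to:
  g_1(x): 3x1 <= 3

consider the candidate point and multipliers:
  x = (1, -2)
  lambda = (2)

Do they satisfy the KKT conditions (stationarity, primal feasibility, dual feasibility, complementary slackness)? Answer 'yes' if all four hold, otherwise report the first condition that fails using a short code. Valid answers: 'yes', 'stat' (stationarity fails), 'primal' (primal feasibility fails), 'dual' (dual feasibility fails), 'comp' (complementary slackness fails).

Gradient of f: grad f(x) = Q x + c = (-6, 0)
Constraint values g_i(x) = a_i^T x - b_i:
  g_1((1, -2)) = 0
Stationarity residual: grad f(x) + sum_i lambda_i a_i = (0, 0)
  -> stationarity OK
Primal feasibility (all g_i <= 0): OK
Dual feasibility (all lambda_i >= 0): OK
Complementary slackness (lambda_i * g_i(x) = 0 for all i): OK

Verdict: yes, KKT holds.

yes
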